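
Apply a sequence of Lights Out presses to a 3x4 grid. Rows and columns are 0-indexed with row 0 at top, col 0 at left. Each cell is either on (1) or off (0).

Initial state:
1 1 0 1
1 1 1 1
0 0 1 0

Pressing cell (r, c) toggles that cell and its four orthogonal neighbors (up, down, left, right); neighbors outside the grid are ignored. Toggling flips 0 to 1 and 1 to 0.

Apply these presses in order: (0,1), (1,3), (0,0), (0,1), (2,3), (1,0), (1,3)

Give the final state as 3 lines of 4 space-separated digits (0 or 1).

After press 1 at (0,1):
0 0 1 1
1 0 1 1
0 0 1 0

After press 2 at (1,3):
0 0 1 0
1 0 0 0
0 0 1 1

After press 3 at (0,0):
1 1 1 0
0 0 0 0
0 0 1 1

After press 4 at (0,1):
0 0 0 0
0 1 0 0
0 0 1 1

After press 5 at (2,3):
0 0 0 0
0 1 0 1
0 0 0 0

After press 6 at (1,0):
1 0 0 0
1 0 0 1
1 0 0 0

After press 7 at (1,3):
1 0 0 1
1 0 1 0
1 0 0 1

Answer: 1 0 0 1
1 0 1 0
1 0 0 1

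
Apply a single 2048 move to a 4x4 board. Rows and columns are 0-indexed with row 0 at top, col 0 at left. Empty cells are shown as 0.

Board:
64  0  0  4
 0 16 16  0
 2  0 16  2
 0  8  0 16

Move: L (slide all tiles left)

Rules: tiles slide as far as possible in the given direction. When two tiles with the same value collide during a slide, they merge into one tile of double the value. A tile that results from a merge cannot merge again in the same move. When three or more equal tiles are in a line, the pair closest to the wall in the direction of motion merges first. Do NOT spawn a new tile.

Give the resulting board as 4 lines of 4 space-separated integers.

Answer: 64  4  0  0
32  0  0  0
 2 16  2  0
 8 16  0  0

Derivation:
Slide left:
row 0: [64, 0, 0, 4] -> [64, 4, 0, 0]
row 1: [0, 16, 16, 0] -> [32, 0, 0, 0]
row 2: [2, 0, 16, 2] -> [2, 16, 2, 0]
row 3: [0, 8, 0, 16] -> [8, 16, 0, 0]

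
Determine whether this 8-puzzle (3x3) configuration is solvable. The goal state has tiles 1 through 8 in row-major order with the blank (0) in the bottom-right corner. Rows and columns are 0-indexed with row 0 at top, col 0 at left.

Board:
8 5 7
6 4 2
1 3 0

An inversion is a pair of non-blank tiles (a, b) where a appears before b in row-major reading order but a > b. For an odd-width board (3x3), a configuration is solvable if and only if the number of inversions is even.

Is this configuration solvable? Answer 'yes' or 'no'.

Answer: yes

Derivation:
Inversions (pairs i<j in row-major order where tile[i] > tile[j] > 0): 24
24 is even, so the puzzle is solvable.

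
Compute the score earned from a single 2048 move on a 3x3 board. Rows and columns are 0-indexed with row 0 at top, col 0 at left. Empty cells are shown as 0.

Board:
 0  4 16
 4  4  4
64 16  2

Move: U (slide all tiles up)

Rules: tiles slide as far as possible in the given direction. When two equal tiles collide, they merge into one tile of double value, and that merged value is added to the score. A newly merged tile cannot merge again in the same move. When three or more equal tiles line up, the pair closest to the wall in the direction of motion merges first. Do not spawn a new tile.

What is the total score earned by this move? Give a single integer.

Answer: 8

Derivation:
Slide up:
col 0: [0, 4, 64] -> [4, 64, 0]  score +0 (running 0)
col 1: [4, 4, 16] -> [8, 16, 0]  score +8 (running 8)
col 2: [16, 4, 2] -> [16, 4, 2]  score +0 (running 8)
Board after move:
 4  8 16
64 16  4
 0  0  2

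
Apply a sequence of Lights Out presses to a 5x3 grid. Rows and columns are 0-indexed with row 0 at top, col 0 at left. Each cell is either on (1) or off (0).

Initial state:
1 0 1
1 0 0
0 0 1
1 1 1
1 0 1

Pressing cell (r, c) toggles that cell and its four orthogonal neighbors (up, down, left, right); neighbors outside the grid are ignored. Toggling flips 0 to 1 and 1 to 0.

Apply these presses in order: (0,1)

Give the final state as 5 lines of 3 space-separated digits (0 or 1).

Answer: 0 1 0
1 1 0
0 0 1
1 1 1
1 0 1

Derivation:
After press 1 at (0,1):
0 1 0
1 1 0
0 0 1
1 1 1
1 0 1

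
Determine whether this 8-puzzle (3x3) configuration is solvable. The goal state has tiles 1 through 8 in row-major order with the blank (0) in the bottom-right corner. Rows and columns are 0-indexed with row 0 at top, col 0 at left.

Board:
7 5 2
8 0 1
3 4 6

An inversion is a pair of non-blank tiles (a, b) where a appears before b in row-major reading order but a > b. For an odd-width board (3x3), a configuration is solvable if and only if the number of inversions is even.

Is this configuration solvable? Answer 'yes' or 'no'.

Answer: no

Derivation:
Inversions (pairs i<j in row-major order where tile[i] > tile[j] > 0): 15
15 is odd, so the puzzle is not solvable.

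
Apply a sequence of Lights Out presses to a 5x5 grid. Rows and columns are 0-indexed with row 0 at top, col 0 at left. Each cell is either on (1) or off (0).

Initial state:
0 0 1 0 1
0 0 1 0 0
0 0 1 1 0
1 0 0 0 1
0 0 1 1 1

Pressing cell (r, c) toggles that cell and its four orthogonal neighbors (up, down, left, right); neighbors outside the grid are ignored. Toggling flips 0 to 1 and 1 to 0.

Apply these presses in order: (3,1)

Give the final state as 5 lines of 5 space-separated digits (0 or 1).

After press 1 at (3,1):
0 0 1 0 1
0 0 1 0 0
0 1 1 1 0
0 1 1 0 1
0 1 1 1 1

Answer: 0 0 1 0 1
0 0 1 0 0
0 1 1 1 0
0 1 1 0 1
0 1 1 1 1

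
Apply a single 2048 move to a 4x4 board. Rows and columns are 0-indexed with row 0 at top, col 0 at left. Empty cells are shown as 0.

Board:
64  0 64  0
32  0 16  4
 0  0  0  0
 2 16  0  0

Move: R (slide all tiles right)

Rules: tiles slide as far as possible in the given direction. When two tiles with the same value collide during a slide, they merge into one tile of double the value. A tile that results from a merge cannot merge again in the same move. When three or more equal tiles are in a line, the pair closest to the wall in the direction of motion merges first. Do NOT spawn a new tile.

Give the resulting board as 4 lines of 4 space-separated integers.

Answer:   0   0   0 128
  0  32  16   4
  0   0   0   0
  0   0   2  16

Derivation:
Slide right:
row 0: [64, 0, 64, 0] -> [0, 0, 0, 128]
row 1: [32, 0, 16, 4] -> [0, 32, 16, 4]
row 2: [0, 0, 0, 0] -> [0, 0, 0, 0]
row 3: [2, 16, 0, 0] -> [0, 0, 2, 16]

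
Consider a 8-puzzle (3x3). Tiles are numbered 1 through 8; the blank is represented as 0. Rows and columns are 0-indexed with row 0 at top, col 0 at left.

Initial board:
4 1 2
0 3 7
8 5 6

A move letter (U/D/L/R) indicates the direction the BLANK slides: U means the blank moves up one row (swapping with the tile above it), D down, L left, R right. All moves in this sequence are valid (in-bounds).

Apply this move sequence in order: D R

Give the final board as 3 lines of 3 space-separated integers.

After move 1 (D):
4 1 2
8 3 7
0 5 6

After move 2 (R):
4 1 2
8 3 7
5 0 6

Answer: 4 1 2
8 3 7
5 0 6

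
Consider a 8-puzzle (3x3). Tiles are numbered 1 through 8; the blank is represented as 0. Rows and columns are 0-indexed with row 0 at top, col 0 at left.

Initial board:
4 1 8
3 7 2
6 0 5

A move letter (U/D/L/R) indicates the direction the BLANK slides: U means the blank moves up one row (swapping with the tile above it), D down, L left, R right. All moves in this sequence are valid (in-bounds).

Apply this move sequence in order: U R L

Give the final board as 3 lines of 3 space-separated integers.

Answer: 4 1 8
3 0 2
6 7 5

Derivation:
After move 1 (U):
4 1 8
3 0 2
6 7 5

After move 2 (R):
4 1 8
3 2 0
6 7 5

After move 3 (L):
4 1 8
3 0 2
6 7 5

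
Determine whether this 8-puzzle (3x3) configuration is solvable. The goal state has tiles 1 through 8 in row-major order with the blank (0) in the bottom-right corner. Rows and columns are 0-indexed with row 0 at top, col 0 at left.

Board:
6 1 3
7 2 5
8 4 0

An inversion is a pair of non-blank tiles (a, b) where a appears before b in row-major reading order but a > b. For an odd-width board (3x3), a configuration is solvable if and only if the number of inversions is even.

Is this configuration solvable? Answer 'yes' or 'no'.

Answer: no

Derivation:
Inversions (pairs i<j in row-major order where tile[i] > tile[j] > 0): 11
11 is odd, so the puzzle is not solvable.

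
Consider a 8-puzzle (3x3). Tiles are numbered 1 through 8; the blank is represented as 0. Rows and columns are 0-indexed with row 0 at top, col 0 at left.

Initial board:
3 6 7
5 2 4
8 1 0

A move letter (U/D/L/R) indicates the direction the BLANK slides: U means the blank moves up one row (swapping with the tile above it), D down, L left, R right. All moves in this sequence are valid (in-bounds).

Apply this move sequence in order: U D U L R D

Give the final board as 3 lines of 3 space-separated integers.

After move 1 (U):
3 6 7
5 2 0
8 1 4

After move 2 (D):
3 6 7
5 2 4
8 1 0

After move 3 (U):
3 6 7
5 2 0
8 1 4

After move 4 (L):
3 6 7
5 0 2
8 1 4

After move 5 (R):
3 6 7
5 2 0
8 1 4

After move 6 (D):
3 6 7
5 2 4
8 1 0

Answer: 3 6 7
5 2 4
8 1 0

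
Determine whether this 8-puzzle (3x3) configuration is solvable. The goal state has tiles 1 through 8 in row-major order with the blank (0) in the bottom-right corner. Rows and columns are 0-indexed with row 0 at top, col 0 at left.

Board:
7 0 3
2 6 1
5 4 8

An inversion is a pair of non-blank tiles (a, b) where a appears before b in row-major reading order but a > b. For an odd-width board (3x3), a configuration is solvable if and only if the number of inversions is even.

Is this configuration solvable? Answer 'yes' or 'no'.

Inversions (pairs i<j in row-major order where tile[i] > tile[j] > 0): 13
13 is odd, so the puzzle is not solvable.

Answer: no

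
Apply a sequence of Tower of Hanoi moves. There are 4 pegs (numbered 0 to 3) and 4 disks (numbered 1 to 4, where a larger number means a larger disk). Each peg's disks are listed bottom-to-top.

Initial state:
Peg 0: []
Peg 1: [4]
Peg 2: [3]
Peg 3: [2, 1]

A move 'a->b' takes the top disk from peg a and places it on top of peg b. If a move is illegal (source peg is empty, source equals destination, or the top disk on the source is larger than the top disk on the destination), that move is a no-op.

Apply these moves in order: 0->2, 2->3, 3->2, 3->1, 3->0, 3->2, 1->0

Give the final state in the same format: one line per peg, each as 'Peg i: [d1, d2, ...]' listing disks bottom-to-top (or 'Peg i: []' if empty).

Answer: Peg 0: [2]
Peg 1: [4]
Peg 2: [3, 1]
Peg 3: []

Derivation:
After move 1 (0->2):
Peg 0: []
Peg 1: [4]
Peg 2: [3]
Peg 3: [2, 1]

After move 2 (2->3):
Peg 0: []
Peg 1: [4]
Peg 2: [3]
Peg 3: [2, 1]

After move 3 (3->2):
Peg 0: []
Peg 1: [4]
Peg 2: [3, 1]
Peg 3: [2]

After move 4 (3->1):
Peg 0: []
Peg 1: [4, 2]
Peg 2: [3, 1]
Peg 3: []

After move 5 (3->0):
Peg 0: []
Peg 1: [4, 2]
Peg 2: [3, 1]
Peg 3: []

After move 6 (3->2):
Peg 0: []
Peg 1: [4, 2]
Peg 2: [3, 1]
Peg 3: []

After move 7 (1->0):
Peg 0: [2]
Peg 1: [4]
Peg 2: [3, 1]
Peg 3: []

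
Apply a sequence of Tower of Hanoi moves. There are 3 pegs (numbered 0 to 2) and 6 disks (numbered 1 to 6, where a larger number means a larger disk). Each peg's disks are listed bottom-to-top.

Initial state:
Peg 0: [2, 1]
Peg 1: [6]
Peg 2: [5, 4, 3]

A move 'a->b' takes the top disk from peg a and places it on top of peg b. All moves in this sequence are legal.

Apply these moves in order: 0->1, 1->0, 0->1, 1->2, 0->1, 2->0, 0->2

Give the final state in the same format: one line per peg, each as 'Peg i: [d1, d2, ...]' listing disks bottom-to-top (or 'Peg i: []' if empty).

Answer: Peg 0: []
Peg 1: [6, 2]
Peg 2: [5, 4, 3, 1]

Derivation:
After move 1 (0->1):
Peg 0: [2]
Peg 1: [6, 1]
Peg 2: [5, 4, 3]

After move 2 (1->0):
Peg 0: [2, 1]
Peg 1: [6]
Peg 2: [5, 4, 3]

After move 3 (0->1):
Peg 0: [2]
Peg 1: [6, 1]
Peg 2: [5, 4, 3]

After move 4 (1->2):
Peg 0: [2]
Peg 1: [6]
Peg 2: [5, 4, 3, 1]

After move 5 (0->1):
Peg 0: []
Peg 1: [6, 2]
Peg 2: [5, 4, 3, 1]

After move 6 (2->0):
Peg 0: [1]
Peg 1: [6, 2]
Peg 2: [5, 4, 3]

After move 7 (0->2):
Peg 0: []
Peg 1: [6, 2]
Peg 2: [5, 4, 3, 1]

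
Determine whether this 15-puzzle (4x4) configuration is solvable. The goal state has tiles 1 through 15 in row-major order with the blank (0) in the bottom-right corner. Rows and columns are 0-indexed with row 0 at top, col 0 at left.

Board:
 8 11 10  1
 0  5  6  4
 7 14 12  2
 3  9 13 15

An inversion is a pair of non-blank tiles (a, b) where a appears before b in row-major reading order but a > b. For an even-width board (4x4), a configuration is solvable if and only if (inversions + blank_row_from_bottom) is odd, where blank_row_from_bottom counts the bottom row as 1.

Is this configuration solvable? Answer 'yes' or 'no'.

Answer: yes

Derivation:
Inversions: 42
Blank is in row 1 (0-indexed from top), which is row 3 counting from the bottom (bottom = 1).
42 + 3 = 45, which is odd, so the puzzle is solvable.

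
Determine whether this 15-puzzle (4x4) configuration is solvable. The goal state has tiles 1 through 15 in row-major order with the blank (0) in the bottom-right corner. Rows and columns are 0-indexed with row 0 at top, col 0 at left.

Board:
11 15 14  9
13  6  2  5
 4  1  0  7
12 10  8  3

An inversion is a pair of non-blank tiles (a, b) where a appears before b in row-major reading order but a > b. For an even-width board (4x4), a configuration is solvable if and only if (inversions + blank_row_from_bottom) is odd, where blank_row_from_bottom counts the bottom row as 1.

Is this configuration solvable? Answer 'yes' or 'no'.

Inversions: 71
Blank is in row 2 (0-indexed from top), which is row 2 counting from the bottom (bottom = 1).
71 + 2 = 73, which is odd, so the puzzle is solvable.

Answer: yes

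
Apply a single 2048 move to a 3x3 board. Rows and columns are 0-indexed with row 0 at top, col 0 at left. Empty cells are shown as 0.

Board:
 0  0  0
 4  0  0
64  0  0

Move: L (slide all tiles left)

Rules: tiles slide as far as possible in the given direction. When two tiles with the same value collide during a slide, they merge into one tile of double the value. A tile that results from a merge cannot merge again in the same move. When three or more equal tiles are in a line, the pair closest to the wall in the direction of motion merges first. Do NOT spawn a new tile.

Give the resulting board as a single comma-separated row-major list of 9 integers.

Answer: 0, 0, 0, 4, 0, 0, 64, 0, 0

Derivation:
Slide left:
row 0: [0, 0, 0] -> [0, 0, 0]
row 1: [4, 0, 0] -> [4, 0, 0]
row 2: [64, 0, 0] -> [64, 0, 0]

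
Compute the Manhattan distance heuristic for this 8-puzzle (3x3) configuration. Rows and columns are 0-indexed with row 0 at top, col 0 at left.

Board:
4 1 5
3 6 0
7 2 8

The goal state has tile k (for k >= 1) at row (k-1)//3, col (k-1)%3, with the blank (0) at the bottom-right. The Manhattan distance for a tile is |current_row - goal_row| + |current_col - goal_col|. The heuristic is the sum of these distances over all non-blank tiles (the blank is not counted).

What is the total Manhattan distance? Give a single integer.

Answer: 11

Derivation:
Tile 4: at (0,0), goal (1,0), distance |0-1|+|0-0| = 1
Tile 1: at (0,1), goal (0,0), distance |0-0|+|1-0| = 1
Tile 5: at (0,2), goal (1,1), distance |0-1|+|2-1| = 2
Tile 3: at (1,0), goal (0,2), distance |1-0|+|0-2| = 3
Tile 6: at (1,1), goal (1,2), distance |1-1|+|1-2| = 1
Tile 7: at (2,0), goal (2,0), distance |2-2|+|0-0| = 0
Tile 2: at (2,1), goal (0,1), distance |2-0|+|1-1| = 2
Tile 8: at (2,2), goal (2,1), distance |2-2|+|2-1| = 1
Sum: 1 + 1 + 2 + 3 + 1 + 0 + 2 + 1 = 11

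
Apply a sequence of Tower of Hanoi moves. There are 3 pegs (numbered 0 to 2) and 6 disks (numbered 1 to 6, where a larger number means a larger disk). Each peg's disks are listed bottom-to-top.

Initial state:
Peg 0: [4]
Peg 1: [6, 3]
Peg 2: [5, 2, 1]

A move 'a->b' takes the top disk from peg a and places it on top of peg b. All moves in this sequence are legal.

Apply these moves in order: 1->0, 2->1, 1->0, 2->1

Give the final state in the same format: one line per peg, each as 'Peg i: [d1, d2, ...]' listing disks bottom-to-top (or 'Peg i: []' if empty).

After move 1 (1->0):
Peg 0: [4, 3]
Peg 1: [6]
Peg 2: [5, 2, 1]

After move 2 (2->1):
Peg 0: [4, 3]
Peg 1: [6, 1]
Peg 2: [5, 2]

After move 3 (1->0):
Peg 0: [4, 3, 1]
Peg 1: [6]
Peg 2: [5, 2]

After move 4 (2->1):
Peg 0: [4, 3, 1]
Peg 1: [6, 2]
Peg 2: [5]

Answer: Peg 0: [4, 3, 1]
Peg 1: [6, 2]
Peg 2: [5]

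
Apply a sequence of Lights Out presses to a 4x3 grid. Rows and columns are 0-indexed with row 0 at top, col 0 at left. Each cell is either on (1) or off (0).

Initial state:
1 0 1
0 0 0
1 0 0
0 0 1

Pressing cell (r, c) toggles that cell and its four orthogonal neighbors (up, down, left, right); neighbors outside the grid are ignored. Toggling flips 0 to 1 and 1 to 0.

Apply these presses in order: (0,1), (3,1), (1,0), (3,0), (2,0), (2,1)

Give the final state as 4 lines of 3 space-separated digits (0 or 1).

After press 1 at (0,1):
0 1 0
0 1 0
1 0 0
0 0 1

After press 2 at (3,1):
0 1 0
0 1 0
1 1 0
1 1 0

After press 3 at (1,0):
1 1 0
1 0 0
0 1 0
1 1 0

After press 4 at (3,0):
1 1 0
1 0 0
1 1 0
0 0 0

After press 5 at (2,0):
1 1 0
0 0 0
0 0 0
1 0 0

After press 6 at (2,1):
1 1 0
0 1 0
1 1 1
1 1 0

Answer: 1 1 0
0 1 0
1 1 1
1 1 0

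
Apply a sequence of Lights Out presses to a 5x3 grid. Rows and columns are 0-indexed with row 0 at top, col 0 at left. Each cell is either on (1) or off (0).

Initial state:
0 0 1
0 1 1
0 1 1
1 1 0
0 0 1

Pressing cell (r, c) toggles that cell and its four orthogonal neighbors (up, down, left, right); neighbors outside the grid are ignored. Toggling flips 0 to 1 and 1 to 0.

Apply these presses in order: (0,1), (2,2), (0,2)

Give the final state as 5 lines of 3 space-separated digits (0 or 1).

After press 1 at (0,1):
1 1 0
0 0 1
0 1 1
1 1 0
0 0 1

After press 2 at (2,2):
1 1 0
0 0 0
0 0 0
1 1 1
0 0 1

After press 3 at (0,2):
1 0 1
0 0 1
0 0 0
1 1 1
0 0 1

Answer: 1 0 1
0 0 1
0 0 0
1 1 1
0 0 1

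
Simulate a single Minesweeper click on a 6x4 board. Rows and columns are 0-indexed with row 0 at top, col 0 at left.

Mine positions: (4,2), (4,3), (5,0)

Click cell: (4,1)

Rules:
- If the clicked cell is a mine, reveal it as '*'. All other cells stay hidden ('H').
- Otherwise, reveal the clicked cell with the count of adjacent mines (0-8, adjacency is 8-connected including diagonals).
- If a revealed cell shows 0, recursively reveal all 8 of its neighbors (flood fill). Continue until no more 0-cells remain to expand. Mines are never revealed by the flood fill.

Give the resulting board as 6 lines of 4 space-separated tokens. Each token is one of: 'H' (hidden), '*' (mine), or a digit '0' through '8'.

H H H H
H H H H
H H H H
H H H H
H 2 H H
H H H H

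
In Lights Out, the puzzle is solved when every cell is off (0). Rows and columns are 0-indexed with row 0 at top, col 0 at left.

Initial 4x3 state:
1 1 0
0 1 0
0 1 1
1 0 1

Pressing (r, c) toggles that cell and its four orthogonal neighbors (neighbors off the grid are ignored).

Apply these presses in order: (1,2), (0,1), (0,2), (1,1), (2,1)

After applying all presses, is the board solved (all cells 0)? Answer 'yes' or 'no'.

After press 1 at (1,2):
1 1 1
0 0 1
0 1 0
1 0 1

After press 2 at (0,1):
0 0 0
0 1 1
0 1 0
1 0 1

After press 3 at (0,2):
0 1 1
0 1 0
0 1 0
1 0 1

After press 4 at (1,1):
0 0 1
1 0 1
0 0 0
1 0 1

After press 5 at (2,1):
0 0 1
1 1 1
1 1 1
1 1 1

Lights still on: 10

Answer: no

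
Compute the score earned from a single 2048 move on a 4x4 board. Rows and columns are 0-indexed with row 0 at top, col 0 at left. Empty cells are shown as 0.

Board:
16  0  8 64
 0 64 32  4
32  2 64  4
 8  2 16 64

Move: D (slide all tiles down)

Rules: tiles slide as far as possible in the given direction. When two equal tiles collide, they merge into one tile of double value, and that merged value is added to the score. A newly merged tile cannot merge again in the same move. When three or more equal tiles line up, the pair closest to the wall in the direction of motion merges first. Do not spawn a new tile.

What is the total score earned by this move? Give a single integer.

Answer: 12

Derivation:
Slide down:
col 0: [16, 0, 32, 8] -> [0, 16, 32, 8]  score +0 (running 0)
col 1: [0, 64, 2, 2] -> [0, 0, 64, 4]  score +4 (running 4)
col 2: [8, 32, 64, 16] -> [8, 32, 64, 16]  score +0 (running 4)
col 3: [64, 4, 4, 64] -> [0, 64, 8, 64]  score +8 (running 12)
Board after move:
 0  0  8  0
16  0 32 64
32 64 64  8
 8  4 16 64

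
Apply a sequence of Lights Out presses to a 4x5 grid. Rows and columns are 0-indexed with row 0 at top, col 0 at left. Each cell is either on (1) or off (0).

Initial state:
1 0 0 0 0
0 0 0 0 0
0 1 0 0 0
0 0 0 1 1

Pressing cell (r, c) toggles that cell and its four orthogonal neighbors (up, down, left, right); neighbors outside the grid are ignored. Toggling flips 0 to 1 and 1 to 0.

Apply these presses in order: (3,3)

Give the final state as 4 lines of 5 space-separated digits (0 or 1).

After press 1 at (3,3):
1 0 0 0 0
0 0 0 0 0
0 1 0 1 0
0 0 1 0 0

Answer: 1 0 0 0 0
0 0 0 0 0
0 1 0 1 0
0 0 1 0 0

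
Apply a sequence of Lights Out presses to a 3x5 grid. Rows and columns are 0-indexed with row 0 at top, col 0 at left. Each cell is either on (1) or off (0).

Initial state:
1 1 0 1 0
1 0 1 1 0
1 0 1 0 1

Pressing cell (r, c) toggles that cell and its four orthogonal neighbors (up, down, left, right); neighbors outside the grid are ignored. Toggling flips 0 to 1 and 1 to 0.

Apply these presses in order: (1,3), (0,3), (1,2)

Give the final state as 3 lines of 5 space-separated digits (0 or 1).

Answer: 1 1 0 1 1
1 1 1 0 1
1 0 0 1 1

Derivation:
After press 1 at (1,3):
1 1 0 0 0
1 0 0 0 1
1 0 1 1 1

After press 2 at (0,3):
1 1 1 1 1
1 0 0 1 1
1 0 1 1 1

After press 3 at (1,2):
1 1 0 1 1
1 1 1 0 1
1 0 0 1 1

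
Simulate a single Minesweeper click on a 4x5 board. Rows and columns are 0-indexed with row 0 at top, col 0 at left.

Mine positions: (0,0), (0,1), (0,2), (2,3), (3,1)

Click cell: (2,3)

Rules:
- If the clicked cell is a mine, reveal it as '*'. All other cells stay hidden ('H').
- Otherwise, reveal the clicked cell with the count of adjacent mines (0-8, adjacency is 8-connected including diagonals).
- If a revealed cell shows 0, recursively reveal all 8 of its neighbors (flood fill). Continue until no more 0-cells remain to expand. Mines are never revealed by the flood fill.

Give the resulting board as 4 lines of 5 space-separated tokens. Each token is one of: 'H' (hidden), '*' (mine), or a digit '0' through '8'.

H H H H H
H H H H H
H H H * H
H H H H H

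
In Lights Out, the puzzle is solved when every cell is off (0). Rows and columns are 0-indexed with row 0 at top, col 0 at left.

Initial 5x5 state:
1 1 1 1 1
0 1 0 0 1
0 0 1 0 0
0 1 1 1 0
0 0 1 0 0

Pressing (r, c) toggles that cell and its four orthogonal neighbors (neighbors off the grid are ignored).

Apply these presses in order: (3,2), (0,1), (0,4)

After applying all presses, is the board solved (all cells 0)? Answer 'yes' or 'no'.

After press 1 at (3,2):
1 1 1 1 1
0 1 0 0 1
0 0 0 0 0
0 0 0 0 0
0 0 0 0 0

After press 2 at (0,1):
0 0 0 1 1
0 0 0 0 1
0 0 0 0 0
0 0 0 0 0
0 0 0 0 0

After press 3 at (0,4):
0 0 0 0 0
0 0 0 0 0
0 0 0 0 0
0 0 0 0 0
0 0 0 0 0

Lights still on: 0

Answer: yes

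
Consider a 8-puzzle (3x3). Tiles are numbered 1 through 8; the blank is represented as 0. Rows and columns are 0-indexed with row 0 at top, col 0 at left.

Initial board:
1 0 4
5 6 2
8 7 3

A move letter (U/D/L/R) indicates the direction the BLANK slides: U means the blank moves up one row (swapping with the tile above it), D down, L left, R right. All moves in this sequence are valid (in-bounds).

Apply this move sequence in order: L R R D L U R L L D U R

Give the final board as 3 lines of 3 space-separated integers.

Answer: 1 0 2
5 4 6
8 7 3

Derivation:
After move 1 (L):
0 1 4
5 6 2
8 7 3

After move 2 (R):
1 0 4
5 6 2
8 7 3

After move 3 (R):
1 4 0
5 6 2
8 7 3

After move 4 (D):
1 4 2
5 6 0
8 7 3

After move 5 (L):
1 4 2
5 0 6
8 7 3

After move 6 (U):
1 0 2
5 4 6
8 7 3

After move 7 (R):
1 2 0
5 4 6
8 7 3

After move 8 (L):
1 0 2
5 4 6
8 7 3

After move 9 (L):
0 1 2
5 4 6
8 7 3

After move 10 (D):
5 1 2
0 4 6
8 7 3

After move 11 (U):
0 1 2
5 4 6
8 7 3

After move 12 (R):
1 0 2
5 4 6
8 7 3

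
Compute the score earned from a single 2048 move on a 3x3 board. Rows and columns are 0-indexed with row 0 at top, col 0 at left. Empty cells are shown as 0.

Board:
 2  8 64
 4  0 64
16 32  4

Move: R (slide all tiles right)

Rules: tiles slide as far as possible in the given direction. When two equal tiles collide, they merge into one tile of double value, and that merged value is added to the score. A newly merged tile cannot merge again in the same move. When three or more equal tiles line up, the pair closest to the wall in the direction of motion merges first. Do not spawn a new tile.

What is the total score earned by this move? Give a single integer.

Answer: 0

Derivation:
Slide right:
row 0: [2, 8, 64] -> [2, 8, 64]  score +0 (running 0)
row 1: [4, 0, 64] -> [0, 4, 64]  score +0 (running 0)
row 2: [16, 32, 4] -> [16, 32, 4]  score +0 (running 0)
Board after move:
 2  8 64
 0  4 64
16 32  4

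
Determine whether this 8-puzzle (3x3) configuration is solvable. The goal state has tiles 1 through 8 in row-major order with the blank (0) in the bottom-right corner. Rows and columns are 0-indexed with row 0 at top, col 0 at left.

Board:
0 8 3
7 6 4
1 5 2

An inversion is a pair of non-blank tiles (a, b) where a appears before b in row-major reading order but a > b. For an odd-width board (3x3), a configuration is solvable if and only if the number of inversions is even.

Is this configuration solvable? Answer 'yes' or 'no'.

Inversions (pairs i<j in row-major order where tile[i] > tile[j] > 0): 21
21 is odd, so the puzzle is not solvable.

Answer: no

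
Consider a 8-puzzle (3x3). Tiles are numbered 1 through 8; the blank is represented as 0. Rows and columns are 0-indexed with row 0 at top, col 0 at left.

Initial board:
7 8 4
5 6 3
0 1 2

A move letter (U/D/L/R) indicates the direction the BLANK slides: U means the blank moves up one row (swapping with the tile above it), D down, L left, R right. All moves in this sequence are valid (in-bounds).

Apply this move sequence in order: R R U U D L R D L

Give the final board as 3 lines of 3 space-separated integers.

Answer: 7 8 4
5 6 3
1 0 2

Derivation:
After move 1 (R):
7 8 4
5 6 3
1 0 2

After move 2 (R):
7 8 4
5 6 3
1 2 0

After move 3 (U):
7 8 4
5 6 0
1 2 3

After move 4 (U):
7 8 0
5 6 4
1 2 3

After move 5 (D):
7 8 4
5 6 0
1 2 3

After move 6 (L):
7 8 4
5 0 6
1 2 3

After move 7 (R):
7 8 4
5 6 0
1 2 3

After move 8 (D):
7 8 4
5 6 3
1 2 0

After move 9 (L):
7 8 4
5 6 3
1 0 2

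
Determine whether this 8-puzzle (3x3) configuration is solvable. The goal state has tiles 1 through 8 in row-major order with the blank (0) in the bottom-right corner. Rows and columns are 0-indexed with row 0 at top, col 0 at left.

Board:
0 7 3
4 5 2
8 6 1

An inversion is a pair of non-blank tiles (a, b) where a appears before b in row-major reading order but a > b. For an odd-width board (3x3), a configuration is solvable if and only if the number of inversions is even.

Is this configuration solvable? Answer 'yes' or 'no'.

Inversions (pairs i<j in row-major order where tile[i] > tile[j] > 0): 16
16 is even, so the puzzle is solvable.

Answer: yes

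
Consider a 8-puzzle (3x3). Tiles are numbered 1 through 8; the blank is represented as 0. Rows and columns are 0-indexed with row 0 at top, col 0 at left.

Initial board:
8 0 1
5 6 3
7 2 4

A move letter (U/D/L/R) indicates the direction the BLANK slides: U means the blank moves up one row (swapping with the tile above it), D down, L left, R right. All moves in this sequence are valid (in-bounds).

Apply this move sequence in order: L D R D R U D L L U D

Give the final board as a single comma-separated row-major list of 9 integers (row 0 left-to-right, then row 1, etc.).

Answer: 5, 8, 1, 6, 2, 3, 0, 7, 4

Derivation:
After move 1 (L):
0 8 1
5 6 3
7 2 4

After move 2 (D):
5 8 1
0 6 3
7 2 4

After move 3 (R):
5 8 1
6 0 3
7 2 4

After move 4 (D):
5 8 1
6 2 3
7 0 4

After move 5 (R):
5 8 1
6 2 3
7 4 0

After move 6 (U):
5 8 1
6 2 0
7 4 3

After move 7 (D):
5 8 1
6 2 3
7 4 0

After move 8 (L):
5 8 1
6 2 3
7 0 4

After move 9 (L):
5 8 1
6 2 3
0 7 4

After move 10 (U):
5 8 1
0 2 3
6 7 4

After move 11 (D):
5 8 1
6 2 3
0 7 4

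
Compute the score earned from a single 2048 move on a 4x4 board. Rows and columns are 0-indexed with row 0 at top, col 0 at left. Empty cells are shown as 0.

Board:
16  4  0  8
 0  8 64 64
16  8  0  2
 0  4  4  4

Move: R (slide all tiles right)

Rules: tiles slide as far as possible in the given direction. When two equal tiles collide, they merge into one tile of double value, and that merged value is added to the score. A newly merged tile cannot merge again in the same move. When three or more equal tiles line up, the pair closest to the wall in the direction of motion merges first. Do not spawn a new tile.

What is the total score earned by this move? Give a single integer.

Answer: 136

Derivation:
Slide right:
row 0: [16, 4, 0, 8] -> [0, 16, 4, 8]  score +0 (running 0)
row 1: [0, 8, 64, 64] -> [0, 0, 8, 128]  score +128 (running 128)
row 2: [16, 8, 0, 2] -> [0, 16, 8, 2]  score +0 (running 128)
row 3: [0, 4, 4, 4] -> [0, 0, 4, 8]  score +8 (running 136)
Board after move:
  0  16   4   8
  0   0   8 128
  0  16   8   2
  0   0   4   8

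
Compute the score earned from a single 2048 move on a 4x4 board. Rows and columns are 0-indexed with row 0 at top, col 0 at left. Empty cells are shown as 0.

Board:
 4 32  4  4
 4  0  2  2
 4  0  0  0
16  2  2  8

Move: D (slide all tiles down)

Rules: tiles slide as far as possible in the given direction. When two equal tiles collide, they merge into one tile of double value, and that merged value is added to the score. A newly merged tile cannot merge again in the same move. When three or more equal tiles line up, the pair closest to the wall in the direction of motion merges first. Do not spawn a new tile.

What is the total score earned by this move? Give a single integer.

Slide down:
col 0: [4, 4, 4, 16] -> [0, 4, 8, 16]  score +8 (running 8)
col 1: [32, 0, 0, 2] -> [0, 0, 32, 2]  score +0 (running 8)
col 2: [4, 2, 0, 2] -> [0, 0, 4, 4]  score +4 (running 12)
col 3: [4, 2, 0, 8] -> [0, 4, 2, 8]  score +0 (running 12)
Board after move:
 0  0  0  0
 4  0  0  4
 8 32  4  2
16  2  4  8

Answer: 12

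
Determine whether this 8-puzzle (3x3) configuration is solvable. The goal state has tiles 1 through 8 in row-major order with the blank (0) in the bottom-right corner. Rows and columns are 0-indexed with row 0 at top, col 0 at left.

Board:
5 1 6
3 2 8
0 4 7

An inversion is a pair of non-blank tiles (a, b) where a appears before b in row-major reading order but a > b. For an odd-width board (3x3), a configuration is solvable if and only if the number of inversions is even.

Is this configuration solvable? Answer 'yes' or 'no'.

Answer: yes

Derivation:
Inversions (pairs i<j in row-major order where tile[i] > tile[j] > 0): 10
10 is even, so the puzzle is solvable.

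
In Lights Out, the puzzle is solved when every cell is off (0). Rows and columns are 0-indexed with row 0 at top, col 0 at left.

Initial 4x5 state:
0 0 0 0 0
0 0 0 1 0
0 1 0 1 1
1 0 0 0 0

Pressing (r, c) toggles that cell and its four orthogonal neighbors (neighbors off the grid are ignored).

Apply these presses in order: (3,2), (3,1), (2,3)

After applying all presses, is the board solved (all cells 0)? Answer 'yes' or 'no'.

After press 1 at (3,2):
0 0 0 0 0
0 0 0 1 0
0 1 1 1 1
1 1 1 1 0

After press 2 at (3,1):
0 0 0 0 0
0 0 0 1 0
0 0 1 1 1
0 0 0 1 0

After press 3 at (2,3):
0 0 0 0 0
0 0 0 0 0
0 0 0 0 0
0 0 0 0 0

Lights still on: 0

Answer: yes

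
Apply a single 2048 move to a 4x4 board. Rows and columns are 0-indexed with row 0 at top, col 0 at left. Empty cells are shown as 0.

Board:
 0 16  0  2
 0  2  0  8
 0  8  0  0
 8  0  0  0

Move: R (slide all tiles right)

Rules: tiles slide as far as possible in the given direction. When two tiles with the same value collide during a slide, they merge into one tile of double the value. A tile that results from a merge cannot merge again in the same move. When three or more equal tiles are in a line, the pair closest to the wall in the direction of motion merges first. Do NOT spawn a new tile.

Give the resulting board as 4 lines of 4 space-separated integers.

Answer:  0  0 16  2
 0  0  2  8
 0  0  0  8
 0  0  0  8

Derivation:
Slide right:
row 0: [0, 16, 0, 2] -> [0, 0, 16, 2]
row 1: [0, 2, 0, 8] -> [0, 0, 2, 8]
row 2: [0, 8, 0, 0] -> [0, 0, 0, 8]
row 3: [8, 0, 0, 0] -> [0, 0, 0, 8]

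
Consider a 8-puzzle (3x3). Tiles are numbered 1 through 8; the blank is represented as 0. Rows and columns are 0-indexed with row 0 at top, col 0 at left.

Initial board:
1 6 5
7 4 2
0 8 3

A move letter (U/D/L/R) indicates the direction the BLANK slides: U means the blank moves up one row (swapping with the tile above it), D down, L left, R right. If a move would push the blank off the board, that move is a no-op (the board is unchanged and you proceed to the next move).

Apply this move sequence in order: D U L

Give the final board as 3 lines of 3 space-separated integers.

After move 1 (D):
1 6 5
7 4 2
0 8 3

After move 2 (U):
1 6 5
0 4 2
7 8 3

After move 3 (L):
1 6 5
0 4 2
7 8 3

Answer: 1 6 5
0 4 2
7 8 3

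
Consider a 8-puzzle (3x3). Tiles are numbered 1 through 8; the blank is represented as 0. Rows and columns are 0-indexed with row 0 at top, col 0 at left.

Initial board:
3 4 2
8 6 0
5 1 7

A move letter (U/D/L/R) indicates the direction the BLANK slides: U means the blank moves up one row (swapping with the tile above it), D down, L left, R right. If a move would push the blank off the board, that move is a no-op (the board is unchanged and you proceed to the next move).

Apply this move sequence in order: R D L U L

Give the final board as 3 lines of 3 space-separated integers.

After move 1 (R):
3 4 2
8 6 0
5 1 7

After move 2 (D):
3 4 2
8 6 7
5 1 0

After move 3 (L):
3 4 2
8 6 7
5 0 1

After move 4 (U):
3 4 2
8 0 7
5 6 1

After move 5 (L):
3 4 2
0 8 7
5 6 1

Answer: 3 4 2
0 8 7
5 6 1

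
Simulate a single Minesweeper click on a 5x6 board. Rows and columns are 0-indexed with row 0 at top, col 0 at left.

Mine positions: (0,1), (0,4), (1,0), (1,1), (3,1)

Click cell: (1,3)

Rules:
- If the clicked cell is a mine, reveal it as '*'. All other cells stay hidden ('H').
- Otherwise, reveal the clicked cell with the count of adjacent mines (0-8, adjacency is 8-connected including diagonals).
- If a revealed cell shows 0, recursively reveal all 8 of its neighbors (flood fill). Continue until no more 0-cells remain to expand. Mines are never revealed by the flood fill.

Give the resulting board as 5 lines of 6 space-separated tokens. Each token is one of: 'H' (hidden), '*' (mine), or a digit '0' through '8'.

H H H H H H
H H H 1 H H
H H H H H H
H H H H H H
H H H H H H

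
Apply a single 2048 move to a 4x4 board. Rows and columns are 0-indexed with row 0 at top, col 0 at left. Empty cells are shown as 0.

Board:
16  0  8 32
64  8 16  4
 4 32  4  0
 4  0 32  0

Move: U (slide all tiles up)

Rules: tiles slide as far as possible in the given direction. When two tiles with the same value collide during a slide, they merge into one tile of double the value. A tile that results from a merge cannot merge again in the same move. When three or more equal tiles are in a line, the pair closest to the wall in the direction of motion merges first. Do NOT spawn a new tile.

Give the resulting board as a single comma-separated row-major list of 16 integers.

Answer: 16, 8, 8, 32, 64, 32, 16, 4, 8, 0, 4, 0, 0, 0, 32, 0

Derivation:
Slide up:
col 0: [16, 64, 4, 4] -> [16, 64, 8, 0]
col 1: [0, 8, 32, 0] -> [8, 32, 0, 0]
col 2: [8, 16, 4, 32] -> [8, 16, 4, 32]
col 3: [32, 4, 0, 0] -> [32, 4, 0, 0]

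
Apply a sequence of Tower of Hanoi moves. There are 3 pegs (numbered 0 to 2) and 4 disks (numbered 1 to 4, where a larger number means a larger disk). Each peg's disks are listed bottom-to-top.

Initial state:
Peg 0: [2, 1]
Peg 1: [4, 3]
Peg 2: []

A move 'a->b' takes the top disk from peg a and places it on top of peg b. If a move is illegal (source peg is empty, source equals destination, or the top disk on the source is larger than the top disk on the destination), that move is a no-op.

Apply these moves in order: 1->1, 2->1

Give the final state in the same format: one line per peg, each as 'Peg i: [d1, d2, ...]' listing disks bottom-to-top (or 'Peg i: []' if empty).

Answer: Peg 0: [2, 1]
Peg 1: [4, 3]
Peg 2: []

Derivation:
After move 1 (1->1):
Peg 0: [2, 1]
Peg 1: [4, 3]
Peg 2: []

After move 2 (2->1):
Peg 0: [2, 1]
Peg 1: [4, 3]
Peg 2: []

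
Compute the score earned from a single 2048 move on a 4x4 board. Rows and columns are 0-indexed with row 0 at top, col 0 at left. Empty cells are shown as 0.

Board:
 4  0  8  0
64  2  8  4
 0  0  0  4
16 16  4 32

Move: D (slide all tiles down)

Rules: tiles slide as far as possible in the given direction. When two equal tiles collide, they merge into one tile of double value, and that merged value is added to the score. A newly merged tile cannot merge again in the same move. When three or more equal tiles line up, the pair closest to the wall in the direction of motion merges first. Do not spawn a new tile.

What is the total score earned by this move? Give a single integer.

Answer: 24

Derivation:
Slide down:
col 0: [4, 64, 0, 16] -> [0, 4, 64, 16]  score +0 (running 0)
col 1: [0, 2, 0, 16] -> [0, 0, 2, 16]  score +0 (running 0)
col 2: [8, 8, 0, 4] -> [0, 0, 16, 4]  score +16 (running 16)
col 3: [0, 4, 4, 32] -> [0, 0, 8, 32]  score +8 (running 24)
Board after move:
 0  0  0  0
 4  0  0  0
64  2 16  8
16 16  4 32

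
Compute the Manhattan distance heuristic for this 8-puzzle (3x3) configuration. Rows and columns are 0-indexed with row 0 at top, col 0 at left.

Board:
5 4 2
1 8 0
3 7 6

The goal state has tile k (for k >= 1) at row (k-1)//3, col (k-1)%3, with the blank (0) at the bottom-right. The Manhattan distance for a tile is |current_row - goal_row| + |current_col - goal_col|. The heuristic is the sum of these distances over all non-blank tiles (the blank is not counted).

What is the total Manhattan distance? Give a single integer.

Answer: 13

Derivation:
Tile 5: at (0,0), goal (1,1), distance |0-1|+|0-1| = 2
Tile 4: at (0,1), goal (1,0), distance |0-1|+|1-0| = 2
Tile 2: at (0,2), goal (0,1), distance |0-0|+|2-1| = 1
Tile 1: at (1,0), goal (0,0), distance |1-0|+|0-0| = 1
Tile 8: at (1,1), goal (2,1), distance |1-2|+|1-1| = 1
Tile 3: at (2,0), goal (0,2), distance |2-0|+|0-2| = 4
Tile 7: at (2,1), goal (2,0), distance |2-2|+|1-0| = 1
Tile 6: at (2,2), goal (1,2), distance |2-1|+|2-2| = 1
Sum: 2 + 2 + 1 + 1 + 1 + 4 + 1 + 1 = 13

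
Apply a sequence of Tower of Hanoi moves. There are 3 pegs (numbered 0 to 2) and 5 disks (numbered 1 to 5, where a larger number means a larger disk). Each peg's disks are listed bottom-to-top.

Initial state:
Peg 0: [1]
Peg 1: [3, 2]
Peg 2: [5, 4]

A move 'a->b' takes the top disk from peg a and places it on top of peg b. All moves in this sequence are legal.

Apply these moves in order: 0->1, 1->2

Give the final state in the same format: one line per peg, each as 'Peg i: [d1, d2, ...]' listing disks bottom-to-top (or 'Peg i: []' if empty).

Answer: Peg 0: []
Peg 1: [3, 2]
Peg 2: [5, 4, 1]

Derivation:
After move 1 (0->1):
Peg 0: []
Peg 1: [3, 2, 1]
Peg 2: [5, 4]

After move 2 (1->2):
Peg 0: []
Peg 1: [3, 2]
Peg 2: [5, 4, 1]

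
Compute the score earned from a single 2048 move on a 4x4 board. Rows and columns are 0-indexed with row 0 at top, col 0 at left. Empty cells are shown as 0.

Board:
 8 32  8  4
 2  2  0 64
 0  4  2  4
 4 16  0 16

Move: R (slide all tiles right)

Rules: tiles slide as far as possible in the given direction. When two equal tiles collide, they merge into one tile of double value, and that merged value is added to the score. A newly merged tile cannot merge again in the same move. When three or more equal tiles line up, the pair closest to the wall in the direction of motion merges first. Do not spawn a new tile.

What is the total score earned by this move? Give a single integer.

Slide right:
row 0: [8, 32, 8, 4] -> [8, 32, 8, 4]  score +0 (running 0)
row 1: [2, 2, 0, 64] -> [0, 0, 4, 64]  score +4 (running 4)
row 2: [0, 4, 2, 4] -> [0, 4, 2, 4]  score +0 (running 4)
row 3: [4, 16, 0, 16] -> [0, 0, 4, 32]  score +32 (running 36)
Board after move:
 8 32  8  4
 0  0  4 64
 0  4  2  4
 0  0  4 32

Answer: 36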